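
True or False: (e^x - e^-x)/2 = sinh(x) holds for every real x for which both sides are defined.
Claim: (e^x - e^-x)/2 = sinh(x).
Reasoning: This is exactly the definition of the hyperbolic sine: sinh(x) := (e^x - e^-x)/2.
So the two sides agree for every real x for which both sides are defined.

Conclusion: True.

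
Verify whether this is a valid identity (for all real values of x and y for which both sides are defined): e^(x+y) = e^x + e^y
No, this is NOT an identity.

Claim: e^(x+y) = e^x + e^y.
Test a specific point where both sides are defined: x = 1, y = 5.
LHS = e^(x+y) ≈ 403.4288
RHS = e^x + e^y ≈ 151.1314
Since 403.4288 ≠ 151.1314, the equation fails at this point, so it cannot hold for all real values of x and y for which both sides are defined.
The correct rule is e^(x+y) = e^x · e^y (a product, not a sum).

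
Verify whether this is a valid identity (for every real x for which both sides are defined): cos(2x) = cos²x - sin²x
Claim: cos(2x) = cos²x - sin²x.
Reasoning: Put y = x in the addition formula cos(x+y) = cos(x)cos(y) - sin(x)sin(y): cos(2x) = cos²x - sin²x.
So the two sides agree for every real x for which both sides are defined.

Conclusion: Yes, this is an identity.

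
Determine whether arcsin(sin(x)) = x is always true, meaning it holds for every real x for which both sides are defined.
No, this is NOT an identity.

Claim: arcsin(sin(x)) = x.
Test a specific point where both sides are defined: x = π.
LHS = arcsin(sin(x)) ≈ 0.0000
RHS = x ≈ 3.1416
Since 0.0000 ≠ 3.1416, the equation fails at this point, so it cannot hold for every real x for which both sides are defined.
arcsin only returns values in [-π/2, π/2], so arcsin(sin(x)) = x holds only for x in that interval, not for all real x.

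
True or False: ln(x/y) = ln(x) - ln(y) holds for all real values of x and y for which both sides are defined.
True.

Claim: ln(x/y) = ln(x) - ln(y).
Reasoning: Both sides are simultaneously defined only when x, y > 0. Write x = e^p, y = e^q. Then x/y = e^(p-q), so ln(x/y) = p - q = ln(x) - ln(y).
So the two sides agree for all real values of x and y for which both sides are defined.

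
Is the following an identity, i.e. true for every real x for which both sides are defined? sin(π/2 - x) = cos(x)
Claim: sin(π/2 - x) = cos(x).
Reasoning: Use sin(u - v) = sin(u)cos(v) - cos(u)sin(v) with u = π/2, v = x: sin(π/2)cos(x) - cos(π/2)sin(x) = 1·cos(x) - 0·sin(x) = cos(x).
So the two sides agree for every real x for which both sides are defined.

Conclusion: Yes, this is an identity.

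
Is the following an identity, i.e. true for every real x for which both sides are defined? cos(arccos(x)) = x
Yes, this is an identity.

Claim: cos(arccos(x)) = x.
Reasoning: For -1 ≤ x ≤ 1 (where arccos is defined), arccos(x) is by definition an angle whose cosine equals x. Taking the cosine of that angle returns x. (Note the other order, arccos(cos x) = x, is NOT an identity.)
So the two sides agree for every real x for which both sides are defined.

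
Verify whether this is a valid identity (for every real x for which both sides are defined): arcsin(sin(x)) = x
No, this is NOT an identity.

Claim: arcsin(sin(x)) = x.
Test a specific point where both sides are defined: x = 2π/3.
LHS = arcsin(sin(x)) ≈ 1.0472
RHS = x ≈ 2.0944
Since 1.0472 ≠ 2.0944, the equation fails at this point, so it cannot hold for every real x for which both sides are defined.
arcsin only returns values in [-π/2, π/2], so arcsin(sin(x)) = x holds only for x in that interval, not for all real x.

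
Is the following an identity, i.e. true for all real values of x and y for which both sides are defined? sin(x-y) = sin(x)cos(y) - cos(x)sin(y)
Claim: sin(x-y) = sin(x)cos(y) - cos(x)sin(y).
Reasoning: Replace y by -y in sin(x+y) = sin(x)cos(y) + cos(x)sin(y) and use cos(-y) = cos(y), sin(-y) = -sin(y): sin(x-y) = sin(x)cos(y) - cos(x)sin(y).
So the two sides agree for all real values of x and y for which both sides are defined.

Conclusion: Yes, this is an identity.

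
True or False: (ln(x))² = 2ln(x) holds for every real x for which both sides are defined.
Claim: (ln(x))² = 2ln(x).
Test a specific point where both sides are defined: x = 2.
LHS = (ln(x))² ≈ 0.4805
RHS = 2ln(x) ≈ 1.3863
Since 0.4805 ≠ 1.3863, the equation fails at this point, so it cannot hold for every real x for which both sides are defined.
2ln(x) equals ln(x²), which is not the same as (ln x)².

Conclusion: False.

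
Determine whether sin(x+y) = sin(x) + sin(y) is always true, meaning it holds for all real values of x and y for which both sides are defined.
Claim: sin(x+y) = sin(x) + sin(y).
Test a specific point where both sides are defined: x = π/2, y = -π/3.
LHS = sin(x+y) ≈ 0.5000
RHS = sin(x) + sin(y) ≈ 0.1340
Since 0.5000 ≠ 0.1340, the equation fails at this point, so it cannot hold for all real values of x and y for which both sides are defined.
The correct expansion is sin(x+y) = sin(x)cos(y) + cos(x)sin(y); sine is not additive.

Conclusion: No, this is NOT an identity.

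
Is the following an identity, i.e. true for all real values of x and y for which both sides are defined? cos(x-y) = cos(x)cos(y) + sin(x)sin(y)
Yes, this is an identity.

Claim: cos(x-y) = cos(x)cos(y) + sin(x)sin(y).
Reasoning: Replace y by -y in cos(x+y) = cos(x)cos(y) - sin(x)sin(y) and use cos(-y) = cos(y), sin(-y) = -sin(y): cos(x-y) = cos(x)cos(y) + sin(x)sin(y).
So the two sides agree for all real values of x and y for which both sides are defined.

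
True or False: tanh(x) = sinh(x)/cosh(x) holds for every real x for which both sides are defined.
True.

Claim: tanh(x) = sinh(x)/cosh(x).
Reasoning: tanh(x) is defined as sinh(x)/cosh(x) = (e^x - e^-x)/(e^x + e^-x); cosh(x) ≥ 1 is never zero, so this holds for every real x.
So the two sides agree for every real x for which both sides are defined.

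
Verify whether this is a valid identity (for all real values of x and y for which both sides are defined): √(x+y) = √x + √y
Claim: √(x+y) = √x + √y.
Test a specific point where both sides are defined: x = 5, y = 2.
LHS = √(x+y) ≈ 2.6458
RHS = √x + √y ≈ 3.6503
Since 2.6458 ≠ 3.6503, the equation fails at this point, so it cannot hold for all real values of x and y for which both sides are defined.
Squaring the right side gives x + 2√(xy) + y, not x + y.

Conclusion: No, this is NOT an identity.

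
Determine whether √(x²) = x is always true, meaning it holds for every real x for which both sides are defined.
No, this is NOT an identity.

Claim: √(x²) = x.
Test a specific point where both sides are defined: x = -3.
LHS = √(x²) ≈ 3.0000
RHS = x ≈ -3.0000
Since 3.0000 ≠ -3.0000, the equation fails at this point, so it cannot hold for every real x for which both sides are defined.
√(x²) = |x|, which differs from x whenever x < 0 (both sides are defined for every real x).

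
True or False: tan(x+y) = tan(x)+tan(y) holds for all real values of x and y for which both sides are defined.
Claim: tan(x+y) = tan(x)+tan(y).
Test a specific point where both sides are defined: x = -π/4, y = π/3.
LHS = tan(x+y) ≈ 0.2679
RHS = tan(x)+tan(y) ≈ 0.7321
Since 0.2679 ≠ 0.7321, the equation fails at this point, so it cannot hold for all real values of x and y for which both sides are defined.
The correct formula is tan(x+y) = (tan(x) + tan(y))/(1 - tan(x)tan(y)).

Conclusion: False.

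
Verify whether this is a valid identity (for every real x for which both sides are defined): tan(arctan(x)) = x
Claim: tan(arctan(x)) = x.
Reasoning: For every real x, arctan(x) is by definition the angle in (-π/2, π/2) whose tangent equals x. Taking the tangent of that angle returns x.
So the two sides agree for every real x for which both sides are defined.

Conclusion: Yes, this is an identity.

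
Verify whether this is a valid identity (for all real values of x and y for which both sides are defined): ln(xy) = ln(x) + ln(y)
Claim: ln(xy) = ln(x) + ln(y).
Reasoning: Both sides are simultaneously defined only when x, y > 0. Write x = e^p, y = e^q (p = ln x, q = ln y). Then xy = e^p · e^q = e^(p+q), so ln(xy) = p + q = ln(x) + ln(y).
So the two sides agree for all real values of x and y for which both sides are defined.

Conclusion: Yes, this is an identity.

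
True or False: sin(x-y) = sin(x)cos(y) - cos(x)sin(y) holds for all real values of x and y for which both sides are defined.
True.

Claim: sin(x-y) = sin(x)cos(y) - cos(x)sin(y).
Reasoning: Replace y by -y in sin(x+y) = sin(x)cos(y) + cos(x)sin(y) and use cos(-y) = cos(y), sin(-y) = -sin(y): sin(x-y) = sin(x)cos(y) - cos(x)sin(y).
So the two sides agree for all real values of x and y for which both sides are defined.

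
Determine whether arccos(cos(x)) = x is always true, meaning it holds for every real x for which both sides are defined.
No, this is NOT an identity.

Claim: arccos(cos(x)) = x.
Test a specific point where both sides are defined: x = -π/6.
LHS = arccos(cos(x)) ≈ 0.5236
RHS = x ≈ -0.5236
Since 0.5236 ≠ -0.5236, the equation fails at this point, so it cannot hold for every real x for which both sides are defined.
arccos only returns values in [0, π], so arccos(cos(x)) = x holds only for x in that interval, not for all real x.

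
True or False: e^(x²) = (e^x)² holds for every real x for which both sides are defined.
Claim: e^(x²) = (e^x)².
Test a specific point where both sides are defined: x = -2.
LHS = e^(x²) ≈ 54.5982
RHS = (e^x)² ≈ 0.0183
Since 54.5982 ≠ 0.0183, the equation fails at this point, so it cannot hold for every real x for which both sides are defined.
(e^x)² = e^(2x), and 2x ≠ x² in general.

Conclusion: False.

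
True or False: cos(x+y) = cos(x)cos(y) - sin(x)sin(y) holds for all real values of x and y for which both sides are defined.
Claim: cos(x+y) = cos(x)cos(y) - sin(x)sin(y).
Reasoning: By Euler's formula e^(i(x+y)) = e^(ix)·e^(iy) = (cos x + i·sin x)(cos y + i·sin y). The real part of the left side is cos(x+y); the real part of the product is cos(x)cos(y) - sin(x)sin(y) (since i·i = -1).
So the two sides agree for all real values of x and y for which both sides are defined.

Conclusion: True.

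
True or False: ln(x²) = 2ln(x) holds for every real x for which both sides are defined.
True.

Claim: ln(x²) = 2ln(x).
Reasoning: The right side requires x > 0. For x > 0, x² = (e^(ln x))² = e^(2ln x), so ln(x²) = 2ln(x). (For x < 0 the right side is undefined, so those values are outside the claim.)
So the two sides agree for every real x for which both sides are defined.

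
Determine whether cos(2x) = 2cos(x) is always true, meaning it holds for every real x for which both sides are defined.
Claim: cos(2x) = 2cos(x).
Test a specific point where both sides are defined: x = -π/2.
LHS = cos(2x) ≈ -1.0000
RHS = 2cos(x) ≈ 0.0000
Since -1.0000 ≠ 0.0000, the equation fails at this point, so it cannot hold for every real x for which both sides are defined.
The correct double-angle formula is cos(2x) = cos²x - sin²x.

Conclusion: No, this is NOT an identity.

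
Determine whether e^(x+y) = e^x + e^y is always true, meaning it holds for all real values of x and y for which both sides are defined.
Claim: e^(x+y) = e^x + e^y.
Test a specific point where both sides are defined: x = 5, y = 2.
LHS = e^(x+y) ≈ 1096.6332
RHS = e^x + e^y ≈ 155.8022
Since 1096.6332 ≠ 155.8022, the equation fails at this point, so it cannot hold for all real values of x and y for which both sides are defined.
The correct rule is e^(x+y) = e^x · e^y (a product, not a sum).

Conclusion: No, this is NOT an identity.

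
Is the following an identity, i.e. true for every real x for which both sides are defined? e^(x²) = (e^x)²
No, this is NOT an identity.

Claim: e^(x²) = (e^x)².
Test a specific point where both sides are defined: x = 3/2.
LHS = e^(x²) ≈ 9.4877
RHS = (e^x)² ≈ 20.0855
Since 9.4877 ≠ 20.0855, the equation fails at this point, so it cannot hold for every real x for which both sides are defined.
(e^x)² = e^(2x), and 2x ≠ x² in general.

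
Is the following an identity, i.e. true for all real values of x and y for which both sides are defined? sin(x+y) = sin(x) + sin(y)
Claim: sin(x+y) = sin(x) + sin(y).
Test a specific point where both sides are defined: x = -π/3, y = 2π/3.
LHS = sin(x+y) ≈ 0.8660
RHS = sin(x) + sin(y) ≈ 0.0000
Since 0.8660 ≠ 0.0000, the equation fails at this point, so it cannot hold for all real values of x and y for which both sides are defined.
The correct expansion is sin(x+y) = sin(x)cos(y) + cos(x)sin(y); sine is not additive.

Conclusion: No, this is NOT an identity.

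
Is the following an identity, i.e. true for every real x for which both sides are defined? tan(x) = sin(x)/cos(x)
Yes, this is an identity.

Claim: tan(x) = sin(x)/cos(x).
Reasoning: For an angle x whose terminal point on the unit circle is (cos x, sin x), tan(x) is defined as the ratio (second coordinate)/(first coordinate) = sin(x)/cos(x), wherever cos(x) ≠ 0.
So the two sides agree for every real x for which both sides are defined.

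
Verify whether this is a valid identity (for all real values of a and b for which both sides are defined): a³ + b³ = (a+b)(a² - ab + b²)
Yes, this is an identity.

Claim: a³ + b³ = (a+b)(a² - ab + b²).
Reasoning: Expand the right side: (a+b)(a² - ab + b²) = a³ - a²b + ab² + a²b - ab² + b³ = a³ + b³ (the middle terms cancel in pairs).
So the two sides agree for all real values of a and b for which both sides are defined.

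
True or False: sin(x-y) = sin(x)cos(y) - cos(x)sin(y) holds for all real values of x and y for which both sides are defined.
True.

Claim: sin(x-y) = sin(x)cos(y) - cos(x)sin(y).
Reasoning: Replace y by -y in sin(x+y) = sin(x)cos(y) + cos(x)sin(y) and use cos(-y) = cos(y), sin(-y) = -sin(y): sin(x-y) = sin(x)cos(y) - cos(x)sin(y).
So the two sides agree for all real values of x and y for which both sides are defined.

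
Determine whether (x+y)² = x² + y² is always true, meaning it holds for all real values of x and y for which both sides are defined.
No, this is NOT an identity.

Claim: (x+y)² = x² + y².
Test a specific point where both sides are defined: x = -2, y = 5.
LHS = (x+y)² ≈ 9.0000
RHS = x² + y² ≈ 29.0000
Since 9.0000 ≠ 29.0000, the equation fails at this point, so it cannot hold for all real values of x and y for which both sides are defined.
The correct expansion is (x+y)² = x² + 2xy + y²; the cross term 2xy is missing.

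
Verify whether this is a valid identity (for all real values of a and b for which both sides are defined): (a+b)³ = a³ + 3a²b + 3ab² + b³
Yes, this is an identity.

Claim: (a+b)³ = a³ + 3a²b + 3ab² + b³.
Reasoning: (a+b)³ = (a+b)(a+b)² = (a+b)(a² + 2ab + b²) = a³ + 2a²b + ab² + a²b + 2ab² + b³ = a³ + 3a²b + 3ab² + b³.
So the two sides agree for all real values of a and b for which both sides are defined.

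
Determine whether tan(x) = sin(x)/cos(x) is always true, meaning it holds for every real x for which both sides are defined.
Yes, this is an identity.

Claim: tan(x) = sin(x)/cos(x).
Reasoning: For an angle x whose terminal point on the unit circle is (cos x, sin x), tan(x) is defined as the ratio (second coordinate)/(first coordinate) = sin(x)/cos(x), wherever cos(x) ≠ 0.
So the two sides agree for every real x for which both sides are defined.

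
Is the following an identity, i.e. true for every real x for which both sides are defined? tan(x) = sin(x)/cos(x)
Claim: tan(x) = sin(x)/cos(x).
Reasoning: For an angle x whose terminal point on the unit circle is (cos x, sin x), tan(x) is defined as the ratio (second coordinate)/(first coordinate) = sin(x)/cos(x), wherever cos(x) ≠ 0.
So the two sides agree for every real x for which both sides are defined.

Conclusion: Yes, this is an identity.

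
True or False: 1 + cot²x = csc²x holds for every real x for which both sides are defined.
True.

Claim: 1 + cot²x = csc²x.
Reasoning: Start from sin²x + cos²x = 1 and divide every term by sin²x (allowed wherever cot x and csc x are defined): 1 + cot²x = 1/sin²x = csc²x.
So the two sides agree for every real x for which both sides are defined.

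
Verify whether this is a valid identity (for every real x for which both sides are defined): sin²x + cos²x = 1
Yes, this is an identity.

Claim: sin²x + cos²x = 1.
Reasoning: The point (cos x, sin x) lies on the unit circle X² + Y² = 1, so cos²x + sin²x = 1 for every real x.
So the two sides agree for every real x for which both sides are defined.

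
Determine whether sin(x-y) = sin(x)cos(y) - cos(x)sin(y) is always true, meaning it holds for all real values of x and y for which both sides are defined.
Claim: sin(x-y) = sin(x)cos(y) - cos(x)sin(y).
Reasoning: Replace y by -y in sin(x+y) = sin(x)cos(y) + cos(x)sin(y) and use cos(-y) = cos(y), sin(-y) = -sin(y): sin(x-y) = sin(x)cos(y) - cos(x)sin(y).
So the two sides agree for all real values of x and y for which both sides are defined.

Conclusion: Yes, this is an identity.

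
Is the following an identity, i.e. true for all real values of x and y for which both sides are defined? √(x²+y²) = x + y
No, this is NOT an identity.

Claim: √(x²+y²) = x + y.
Test a specific point where both sides are defined: x = 1, y = 1/2.
LHS = √(x²+y²) ≈ 1.1180
RHS = x + y ≈ 1.5000
Since 1.1180 ≠ 1.5000, the equation fails at this point, so it cannot hold for all real values of x and y for which both sides are defined.
(x+y)² = x² + 2xy + y², not x² + y², so the square root does not split this way.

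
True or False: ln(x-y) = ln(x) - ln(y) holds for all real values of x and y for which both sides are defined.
False.

Claim: ln(x-y) = ln(x) - ln(y).
Test a specific point where both sides are defined: x = 4, y = 3/2.
LHS = ln(x-y) ≈ 0.9163
RHS = ln(x) - ln(y) ≈ 0.9808
Since 0.9163 ≠ 0.9808, the equation fails at this point, so it cannot hold for all real values of x and y for which both sides are defined.
ln(x) - ln(y) = ln(x/y), not ln(x-y).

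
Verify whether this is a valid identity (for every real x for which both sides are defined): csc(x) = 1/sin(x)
Claim: csc(x) = 1/sin(x).
Reasoning: csc(x) is by definition the reciprocal of sin(x), wherever sin(x) ≠ 0.
So the two sides agree for every real x for which both sides are defined.

Conclusion: Yes, this is an identity.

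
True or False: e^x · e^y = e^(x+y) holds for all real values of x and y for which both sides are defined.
Claim: e^x · e^y = e^(x+y).
Reasoning: This is the law of exponents for a common base: multiplying powers adds exponents. E.g. from the series, (Σ x^j/j!)(Σ y^k/k!) = Σ_m (Σ_{j+k=m} x^j y^k/(j!k!)) = Σ_m (x+y)^m/m! by the binomial theorem.
So the two sides agree for all real values of x and y for which both sides are defined.

Conclusion: True.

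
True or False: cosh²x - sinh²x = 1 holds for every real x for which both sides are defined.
True.

Claim: cosh²x - sinh²x = 1.
Reasoning: With cosh(x) = (e^x + e^-x)/2 and sinh(x) = (e^x - e^-x)/2: cosh²x = (e^(2x) + 2 + e^(-2x))/4 and sinh²x = (e^(2x) - 2 + e^(-2x))/4. Subtracting leaves 4/4 = 1.
So the two sides agree for every real x for which both sides are defined.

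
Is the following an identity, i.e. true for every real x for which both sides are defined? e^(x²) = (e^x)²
Claim: e^(x²) = (e^x)².
Test a specific point where both sides are defined: x = 3/2.
LHS = e^(x²) ≈ 9.4877
RHS = (e^x)² ≈ 20.0855
Since 9.4877 ≠ 20.0855, the equation fails at this point, so it cannot hold for every real x for which both sides are defined.
(e^x)² = e^(2x), and 2x ≠ x² in general.

Conclusion: No, this is NOT an identity.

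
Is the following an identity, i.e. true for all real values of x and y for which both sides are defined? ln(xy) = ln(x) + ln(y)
Claim: ln(xy) = ln(x) + ln(y).
Reasoning: Both sides are simultaneously defined only when x, y > 0. Write x = e^p, y = e^q (p = ln x, q = ln y). Then xy = e^p · e^q = e^(p+q), so ln(xy) = p + q = ln(x) + ln(y).
So the two sides agree for all real values of x and y for which both sides are defined.

Conclusion: Yes, this is an identity.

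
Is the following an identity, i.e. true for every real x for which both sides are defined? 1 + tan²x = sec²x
Yes, this is an identity.

Claim: 1 + tan²x = sec²x.
Reasoning: Start from sin²x + cos²x = 1 and divide every term by cos²x (allowed wherever tan x and sec x are defined): tan²x + 1 = 1/cos²x = sec²x.
So the two sides agree for every real x for which both sides are defined.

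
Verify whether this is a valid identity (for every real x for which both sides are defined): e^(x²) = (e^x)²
Claim: e^(x²) = (e^x)².
Test a specific point where both sides are defined: x = -3.
LHS = e^(x²) ≈ 8103.0839
RHS = (e^x)² ≈ 0.0025
Since 8103.0839 ≠ 0.0025, the equation fails at this point, so it cannot hold for every real x for which both sides are defined.
(e^x)² = e^(2x), and 2x ≠ x² in general.

Conclusion: No, this is NOT an identity.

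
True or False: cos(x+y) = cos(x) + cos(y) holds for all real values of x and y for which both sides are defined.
Claim: cos(x+y) = cos(x) + cos(y).
Test a specific point where both sides are defined: x = -π/2, y = 2π/3.
LHS = cos(x+y) ≈ 0.8660
RHS = cos(x) + cos(y) ≈ -0.5000
Since 0.8660 ≠ -0.5000, the equation fails at this point, so it cannot hold for all real values of x and y for which both sides are defined.
The correct expansion is cos(x+y) = cos(x)cos(y) - sin(x)sin(y); cosine is not additive.

Conclusion: False.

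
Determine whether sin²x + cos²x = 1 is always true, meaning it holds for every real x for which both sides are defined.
Yes, this is an identity.

Claim: sin²x + cos²x = 1.
Reasoning: The point (cos x, sin x) lies on the unit circle X² + Y² = 1, so cos²x + sin²x = 1 for every real x.
So the two sides agree for every real x for which both sides are defined.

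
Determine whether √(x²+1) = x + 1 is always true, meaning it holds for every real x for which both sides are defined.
No, this is NOT an identity.

Claim: √(x²+1) = x + 1.
Test a specific point where both sides are defined: x = 5.
LHS = √(x²+1) ≈ 5.0990
RHS = x + 1 ≈ 6.0000
Since 5.0990 ≠ 6.0000, the equation fails at this point, so it cannot hold for every real x for which both sides are defined.
(x+1)² = x² + 2x + 1 ≠ x² + 1 unless x = 0.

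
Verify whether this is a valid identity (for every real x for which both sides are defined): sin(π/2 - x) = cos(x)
Yes, this is an identity.

Claim: sin(π/2 - x) = cos(x).
Reasoning: Use sin(u - v) = sin(u)cos(v) - cos(u)sin(v) with u = π/2, v = x: sin(π/2)cos(x) - cos(π/2)sin(x) = 1·cos(x) - 0·sin(x) = cos(x).
So the two sides agree for every real x for which both sides are defined.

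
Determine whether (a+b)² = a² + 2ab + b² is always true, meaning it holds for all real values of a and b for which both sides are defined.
Claim: (a+b)² = a² + 2ab + b².
Reasoning: Expand: (a+b)² = (a+b)(a+b) = a·a + a·b + b·a + b·b = a² + 2ab + b².
So the two sides agree for all real values of a and b for which both sides are defined.

Conclusion: Yes, this is an identity.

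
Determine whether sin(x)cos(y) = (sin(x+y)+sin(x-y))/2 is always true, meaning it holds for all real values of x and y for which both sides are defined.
Yes, this is an identity.

Claim: sin(x)cos(y) = (sin(x+y)+sin(x-y))/2.
Reasoning: sin(x+y) = sin(x)cos(y) + cos(x)sin(y) and sin(x-y) = sin(x)cos(y) - cos(x)sin(y). Adding, sin(x+y) + sin(x-y) = 2sin(x)cos(y); divide by 2.
So the two sides agree for all real values of x and y for which both sides are defined.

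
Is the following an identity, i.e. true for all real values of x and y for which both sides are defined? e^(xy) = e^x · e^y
No, this is NOT an identity.

Claim: e^(xy) = e^x · e^y.
Test a specific point where both sides are defined: x = 1, y = 1.
LHS = e^(xy) ≈ 2.7183
RHS = e^x · e^y ≈ 7.3891
Since 2.7183 ≠ 7.3891, the equation fails at this point, so it cannot hold for all real values of x and y for which both sides are defined.
e^x · e^y = e^(x+y), not e^(xy).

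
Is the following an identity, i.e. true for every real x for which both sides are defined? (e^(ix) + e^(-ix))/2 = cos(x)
Claim: (e^(ix) + e^(-ix))/2 = cos(x).
Reasoning: By Euler's formula e^(ix) = cos(x) + i·sin(x) and e^(-ix) = cos(x) - i·sin(x). Adding cancels the sine terms: e^(ix) + e^(-ix) = 2cos(x); divide by 2.
So the two sides agree for every real x for which both sides are defined.

Conclusion: Yes, this is an identity.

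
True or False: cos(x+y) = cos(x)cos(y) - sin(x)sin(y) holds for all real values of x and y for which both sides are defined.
Claim: cos(x+y) = cos(x)cos(y) - sin(x)sin(y).
Reasoning: By Euler's formula e^(i(x+y)) = e^(ix)·e^(iy) = (cos x + i·sin x)(cos y + i·sin y). The real part of the left side is cos(x+y); the real part of the product is cos(x)cos(y) - sin(x)sin(y) (since i·i = -1).
So the two sides agree for all real values of x and y for which both sides are defined.

Conclusion: True.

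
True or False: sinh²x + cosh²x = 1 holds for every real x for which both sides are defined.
Claim: sinh²x + cosh²x = 1.
Test a specific point where both sides are defined: x = 4.
LHS = sinh²x + cosh²x ≈ 1490.4792
RHS = 1 ≈ 1.0000
Since 1490.4792 ≠ 1.0000, the equation fails at this point, so it cannot hold for every real x for which both sides are defined.
The correct hyperbolic identity is cosh²x - sinh²x = 1 (a difference); the sum sinh²x + cosh²x equals cosh(2x).

Conclusion: False.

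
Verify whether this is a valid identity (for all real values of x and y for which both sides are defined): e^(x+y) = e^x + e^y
Claim: e^(x+y) = e^x + e^y.
Test a specific point where both sides are defined: x = -2, y = -3.
LHS = e^(x+y) ≈ 0.0067
RHS = e^x + e^y ≈ 0.1851
Since 0.0067 ≠ 0.1851, the equation fails at this point, so it cannot hold for all real values of x and y for which both sides are defined.
The correct rule is e^(x+y) = e^x · e^y (a product, not a sum).

Conclusion: No, this is NOT an identity.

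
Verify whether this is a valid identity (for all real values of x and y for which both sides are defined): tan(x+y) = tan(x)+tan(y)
Claim: tan(x+y) = tan(x)+tan(y).
Test a specific point where both sides are defined: x = 2π/3, y = -π/4.
LHS = tan(x+y) ≈ 3.7321
RHS = tan(x)+tan(y) ≈ -2.7321
Since 3.7321 ≠ -2.7321, the equation fails at this point, so it cannot hold for all real values of x and y for which both sides are defined.
The correct formula is tan(x+y) = (tan(x) + tan(y))/(1 - tan(x)tan(y)).

Conclusion: No, this is NOT an identity.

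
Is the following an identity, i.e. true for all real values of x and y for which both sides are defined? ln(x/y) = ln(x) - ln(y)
Claim: ln(x/y) = ln(x) - ln(y).
Reasoning: Both sides are simultaneously defined only when x, y > 0. Write x = e^p, y = e^q. Then x/y = e^(p-q), so ln(x/y) = p - q = ln(x) - ln(y).
So the two sides agree for all real values of x and y for which both sides are defined.

Conclusion: Yes, this is an identity.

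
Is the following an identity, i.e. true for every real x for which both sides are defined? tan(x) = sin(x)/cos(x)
Claim: tan(x) = sin(x)/cos(x).
Reasoning: For an angle x whose terminal point on the unit circle is (cos x, sin x), tan(x) is defined as the ratio (second coordinate)/(first coordinate) = sin(x)/cos(x), wherever cos(x) ≠ 0.
So the two sides agree for every real x for which both sides are defined.

Conclusion: Yes, this is an identity.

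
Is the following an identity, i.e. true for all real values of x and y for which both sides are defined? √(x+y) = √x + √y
No, this is NOT an identity.

Claim: √(x+y) = √x + √y.
Test a specific point where both sides are defined: x = 2, y = 3.
LHS = √(x+y) ≈ 2.2361
RHS = √x + √y ≈ 3.1463
Since 2.2361 ≠ 3.1463, the equation fails at this point, so it cannot hold for all real values of x and y for which both sides are defined.
Squaring the right side gives x + 2√(xy) + y, not x + y.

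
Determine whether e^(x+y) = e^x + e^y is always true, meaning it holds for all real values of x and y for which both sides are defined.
Claim: e^(x+y) = e^x + e^y.
Test a specific point where both sides are defined: x = -1, y = -2.
LHS = e^(x+y) ≈ 0.0498
RHS = e^x + e^y ≈ 0.5032
Since 0.0498 ≠ 0.5032, the equation fails at this point, so it cannot hold for all real values of x and y for which both sides are defined.
The correct rule is e^(x+y) = e^x · e^y (a product, not a sum).

Conclusion: No, this is NOT an identity.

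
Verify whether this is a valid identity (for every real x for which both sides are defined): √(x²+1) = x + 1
Claim: √(x²+1) = x + 1.
Test a specific point where both sides are defined: x = 3/2.
LHS = √(x²+1) ≈ 1.8028
RHS = x + 1 ≈ 2.5000
Since 1.8028 ≠ 2.5000, the equation fails at this point, so it cannot hold for every real x for which both sides are defined.
(x+1)² = x² + 2x + 1 ≠ x² + 1 unless x = 0.

Conclusion: No, this is NOT an identity.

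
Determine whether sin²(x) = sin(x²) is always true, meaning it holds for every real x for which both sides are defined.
Claim: sin²(x) = sin(x²).
Test a specific point where both sides are defined: x = π/3.
LHS = sin²(x) ≈ 0.7500
RHS = sin(x²) ≈ 0.8897
Since 0.7500 ≠ 0.8897, the equation fails at this point, so it cannot hold for every real x for which both sides are defined.
sin²(x) means (sin x)², squaring the output; sin(x²) squares the input. These are different functions.

Conclusion: No, this is NOT an identity.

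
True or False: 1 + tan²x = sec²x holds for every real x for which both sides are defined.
True.

Claim: 1 + tan²x = sec²x.
Reasoning: Start from sin²x + cos²x = 1 and divide every term by cos²x (allowed wherever tan x and sec x are defined): tan²x + 1 = 1/cos²x = sec²x.
So the two sides agree for every real x for which both sides are defined.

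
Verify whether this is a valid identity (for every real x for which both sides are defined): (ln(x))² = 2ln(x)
Claim: (ln(x))² = 2ln(x).
Test a specific point where both sides are defined: x = 1/2.
LHS = (ln(x))² ≈ 0.4805
RHS = 2ln(x) ≈ -1.3863
Since 0.4805 ≠ -1.3863, the equation fails at this point, so it cannot hold for every real x for which both sides are defined.
2ln(x) equals ln(x²), which is not the same as (ln x)².

Conclusion: No, this is NOT an identity.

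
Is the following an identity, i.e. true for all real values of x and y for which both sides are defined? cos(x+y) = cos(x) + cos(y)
No, this is NOT an identity.

Claim: cos(x+y) = cos(x) + cos(y).
Test a specific point where both sides are defined: x = π/4, y = π.
LHS = cos(x+y) ≈ -0.7071
RHS = cos(x) + cos(y) ≈ -0.2929
Since -0.7071 ≠ -0.2929, the equation fails at this point, so it cannot hold for all real values of x and y for which both sides are defined.
The correct expansion is cos(x+y) = cos(x)cos(y) - sin(x)sin(y); cosine is not additive.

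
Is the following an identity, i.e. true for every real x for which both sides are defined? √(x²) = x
Claim: √(x²) = x.
Test a specific point where both sides are defined: x = -1.
LHS = √(x²) ≈ 1.0000
RHS = x ≈ -1.0000
Since 1.0000 ≠ -1.0000, the equation fails at this point, so it cannot hold for every real x for which both sides are defined.
√(x²) = |x|, which differs from x whenever x < 0 (both sides are defined for every real x).

Conclusion: No, this is NOT an identity.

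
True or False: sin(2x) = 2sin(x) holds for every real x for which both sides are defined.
Claim: sin(2x) = 2sin(x).
Test a specific point where both sides are defined: x = -π/4.
LHS = sin(2x) ≈ -1.0000
RHS = 2sin(x) ≈ -1.4142
Since -1.0000 ≠ -1.4142, the equation fails at this point, so it cannot hold for every real x for which both sides are defined.
The correct double-angle formula is sin(2x) = 2sin(x)cos(x).

Conclusion: False.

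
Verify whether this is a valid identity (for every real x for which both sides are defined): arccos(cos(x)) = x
No, this is NOT an identity.

Claim: arccos(cos(x)) = x.
Test a specific point where both sides are defined: x = -π/6.
LHS = arccos(cos(x)) ≈ 0.5236
RHS = x ≈ -0.5236
Since 0.5236 ≠ -0.5236, the equation fails at this point, so it cannot hold for every real x for which both sides are defined.
arccos only returns values in [0, π], so arccos(cos(x)) = x holds only for x in that interval, not for all real x.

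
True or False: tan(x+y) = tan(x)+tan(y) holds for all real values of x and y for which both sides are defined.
False.

Claim: tan(x+y) = tan(x)+tan(y).
Test a specific point where both sides are defined: x = -π/3, y = -π/4.
LHS = tan(x+y) ≈ 3.7321
RHS = tan(x)+tan(y) ≈ -2.7321
Since 3.7321 ≠ -2.7321, the equation fails at this point, so it cannot hold for all real values of x and y for which both sides are defined.
The correct formula is tan(x+y) = (tan(x) + tan(y))/(1 - tan(x)tan(y)).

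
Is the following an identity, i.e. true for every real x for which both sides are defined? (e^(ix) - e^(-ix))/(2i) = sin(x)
Yes, this is an identity.

Claim: (e^(ix) - e^(-ix))/(2i) = sin(x).
Reasoning: By Euler's formula e^(ix) = cos(x) + i·sin(x) and e^(-ix) = cos(x) - i·sin(x). Subtracting cancels the cosine terms: e^(ix) - e^(-ix) = 2i·sin(x); divide by 2i.
So the two sides agree for every real x for which both sides are defined.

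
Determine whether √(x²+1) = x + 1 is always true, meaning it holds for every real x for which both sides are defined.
Claim: √(x²+1) = x + 1.
Test a specific point where both sides are defined: x = -1.
LHS = √(x²+1) ≈ 1.4142
RHS = x + 1 ≈ 0.0000
Since 1.4142 ≠ 0.0000, the equation fails at this point, so it cannot hold for every real x for which both sides are defined.
(x+1)² = x² + 2x + 1 ≠ x² + 1 unless x = 0.

Conclusion: No, this is NOT an identity.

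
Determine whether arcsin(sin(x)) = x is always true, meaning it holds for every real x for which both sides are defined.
Claim: arcsin(sin(x)) = x.
Test a specific point where both sides are defined: x = π.
LHS = arcsin(sin(x)) ≈ 0.0000
RHS = x ≈ 3.1416
Since 0.0000 ≠ 3.1416, the equation fails at this point, so it cannot hold for every real x for which both sides are defined.
arcsin only returns values in [-π/2, π/2], so arcsin(sin(x)) = x holds only for x in that interval, not for all real x.

Conclusion: No, this is NOT an identity.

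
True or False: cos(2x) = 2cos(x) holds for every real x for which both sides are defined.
False.

Claim: cos(2x) = 2cos(x).
Test a specific point where both sides are defined: x = 3π/4.
LHS = cos(2x) ≈ 0.0000
RHS = 2cos(x) ≈ -1.4142
Since 0.0000 ≠ -1.4142, the equation fails at this point, so it cannot hold for every real x for which both sides are defined.
The correct double-angle formula is cos(2x) = cos²x - sin²x.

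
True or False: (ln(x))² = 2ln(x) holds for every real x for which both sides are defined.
False.

Claim: (ln(x))² = 2ln(x).
Test a specific point where both sides are defined: x = 3/2.
LHS = (ln(x))² ≈ 0.1644
RHS = 2ln(x) ≈ 0.8109
Since 0.1644 ≠ 0.8109, the equation fails at this point, so it cannot hold for every real x for which both sides are defined.
2ln(x) equals ln(x²), which is not the same as (ln x)².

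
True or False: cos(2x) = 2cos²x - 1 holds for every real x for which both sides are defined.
Claim: cos(2x) = 2cos²x - 1.
Reasoning: cos(2x) = cos²x - sin²x. Replace sin²x by 1 - cos²x: cos²x - (1 - cos²x) = 2cos²x - 1.
So the two sides agree for every real x for which both sides are defined.

Conclusion: True.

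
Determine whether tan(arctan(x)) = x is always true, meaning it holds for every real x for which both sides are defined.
Yes, this is an identity.

Claim: tan(arctan(x)) = x.
Reasoning: For every real x, arctan(x) is by definition the angle in (-π/2, π/2) whose tangent equals x. Taking the tangent of that angle returns x.
So the two sides agree for every real x for which both sides are defined.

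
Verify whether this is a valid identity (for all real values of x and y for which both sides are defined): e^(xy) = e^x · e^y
Claim: e^(xy) = e^x · e^y.
Test a specific point where both sides are defined: x = -1, y = 1.
LHS = e^(xy) ≈ 0.3679
RHS = e^x · e^y ≈ 1.0000
Since 0.3679 ≠ 1.0000, the equation fails at this point, so it cannot hold for all real values of x and y for which both sides are defined.
e^x · e^y = e^(x+y), not e^(xy).

Conclusion: No, this is NOT an identity.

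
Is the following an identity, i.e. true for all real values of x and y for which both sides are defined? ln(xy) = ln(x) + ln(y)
Yes, this is an identity.

Claim: ln(xy) = ln(x) + ln(y).
Reasoning: Both sides are simultaneously defined only when x, y > 0. Write x = e^p, y = e^q (p = ln x, q = ln y). Then xy = e^p · e^q = e^(p+q), so ln(xy) = p + q = ln(x) + ln(y).
So the two sides agree for all real values of x and y for which both sides are defined.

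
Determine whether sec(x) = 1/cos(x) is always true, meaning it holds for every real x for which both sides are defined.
Claim: sec(x) = 1/cos(x).
Reasoning: sec(x) is by definition the reciprocal of cos(x), wherever cos(x) ≠ 0.
So the two sides agree for every real x for which both sides are defined.

Conclusion: Yes, this is an identity.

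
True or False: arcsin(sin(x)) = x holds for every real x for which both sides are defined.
False.

Claim: arcsin(sin(x)) = x.
Test a specific point where both sides are defined: x = 3π/4.
LHS = arcsin(sin(x)) ≈ 0.7854
RHS = x ≈ 2.3562
Since 0.7854 ≠ 2.3562, the equation fails at this point, so it cannot hold for every real x for which both sides are defined.
arcsin only returns values in [-π/2, π/2], so arcsin(sin(x)) = x holds only for x in that interval, not for all real x.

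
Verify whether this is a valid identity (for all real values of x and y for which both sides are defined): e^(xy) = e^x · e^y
Claim: e^(xy) = e^x · e^y.
Test a specific point where both sides are defined: x = 4, y = -2.
LHS = e^(xy) ≈ 0.0003
RHS = e^x · e^y ≈ 7.3891
Since 0.0003 ≠ 7.3891, the equation fails at this point, so it cannot hold for all real values of x and y for which both sides are defined.
e^x · e^y = e^(x+y), not e^(xy).

Conclusion: No, this is NOT an identity.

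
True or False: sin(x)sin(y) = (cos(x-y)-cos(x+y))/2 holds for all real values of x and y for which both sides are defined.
True.

Claim: sin(x)sin(y) = (cos(x-y)-cos(x+y))/2.
Reasoning: cos(x-y) = cos(x)cos(y) + sin(x)sin(y) and cos(x+y) = cos(x)cos(y) - sin(x)sin(y). Subtracting, cos(x-y) - cos(x+y) = 2sin(x)sin(y); divide by 2.
So the two sides agree for all real values of x and y for which both sides are defined.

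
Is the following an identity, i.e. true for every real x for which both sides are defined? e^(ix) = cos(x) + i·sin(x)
Yes, this is an identity.

Claim: e^(ix) = cos(x) + i·sin(x).
Reasoning: Euler's formula. Expand e^(ix) = Σ (ix)^k / k!. Since i² = -1, the even-k terms are Σ (-1)^m x^(2m)/(2m)! = cos(x) and the odd-k terms are i · Σ (-1)^m x^(2m+1)/(2m+1)! = i·sin(x).
So the two sides agree for every real x for which both sides are defined.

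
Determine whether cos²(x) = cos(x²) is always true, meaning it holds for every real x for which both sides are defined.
Claim: cos²(x) = cos(x²).
Test a specific point where both sides are defined: x = -π/6.
LHS = cos²(x) ≈ 0.7500
RHS = cos(x²) ≈ 0.9627
Since 0.7500 ≠ 0.9627, the equation fails at this point, so it cannot hold for every real x for which both sides are defined.
cos²(x) means (cos x)², squaring the output; cos(x²) squares the input. These are different functions.

Conclusion: No, this is NOT an identity.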